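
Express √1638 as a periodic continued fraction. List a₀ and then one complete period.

a₀ = ⌊√1638⌋ = 40.
With m₀=0, d₀=1 and mₖ₊₁ = dₖaₖ − mₖ, dₖ₊₁ = (n − mₖ₊₁²)/dₖ, aₖ₊₁ = ⌊(a₀+mₖ₊₁)/dₖ₊₁⌋:
  k=1: m=40, d=38, a=2
  k=2: m=36, d=9, a=8
  k=3: m=36, d=38, a=2
  k=4: m=40, d=1, a=80
d=1 and a=2a₀=80 at k=4, so the next step gives (m, d) = (40, 38) again — its k=1 value — and the period has length 4.

[40; 2, 8, 2, 80]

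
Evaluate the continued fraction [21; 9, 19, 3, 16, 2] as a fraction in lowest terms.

Fold from the inside: start with 2/1.
  16 + 1/2 = 33/2
  3 + 2/33 = 101/33
  19 + 33/101 = 1952/101
  9 + 101/1952 = 17669/1952
  21 + 1952/17669 = 373001/17669

373001/17669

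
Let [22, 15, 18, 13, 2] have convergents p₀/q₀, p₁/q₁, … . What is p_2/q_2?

Using pₖ = aₖpₖ₋₁ + pₖ₋₂, qₖ = aₖqₖ₋₁ + qₖ₋₂ (with p₋₁=1, p₋₂=0, q₋₁=0, q₋₂=1):
  k=0: a=22, p=22, q=1
  k=1: a=15, p=331, q=15
  k=2: a=18, p=5980, q=271

5980/271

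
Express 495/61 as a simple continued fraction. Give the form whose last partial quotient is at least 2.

[8; 8, 1, 2, 2]

495 = 8*61 + 7
61 = 8*7 + 5
7 = 1*5 + 2
5 = 2*2 + 1
2 = 2*1 + 0  (stop)
So 495/61 = [8; 8, 1, 2, 2].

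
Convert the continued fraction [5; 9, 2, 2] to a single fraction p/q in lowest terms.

240/47

Using pₖ = aₖpₖ₋₁ + pₖ₋₂ and qₖ = aₖqₖ₋₁ + qₖ₋₂:
  k=0: a=5, p=5, q=1
  k=1: a=9, p=46, q=9
  k=2: a=2, p=97, q=19
  k=3: a=2, p=240, q=47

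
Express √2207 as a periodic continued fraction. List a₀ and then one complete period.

a₀ = ⌊√2207⌋ = 46.
With m₀=0, d₀=1 and mₖ₊₁ = dₖaₖ − mₖ, dₖ₊₁ = (n − mₖ₊₁²)/dₖ, aₖ₊₁ = ⌊(a₀+mₖ₊₁)/dₖ₊₁⌋:
  k=1: m=46, d=91, a=1
  k=2: m=45, d=2, a=45
  k=3: m=45, d=91, a=1
  k=4: m=46, d=1, a=92
d=1 and a=2a₀=92 at k=4, so the next step gives (m, d) = (46, 91) again — its k=1 value — and the period has length 4.

[46; 1, 45, 1, 92]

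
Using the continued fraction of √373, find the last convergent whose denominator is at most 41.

√373 = [19; 3, 5, 5, 3, 38, …] (period length 5).
Convergents:
  p_0/q_0 = 19/1
  p_1/q_1 = 58/3
  p_2/q_2 = 309/16
  p_3/q_3 = 1603/83
q_2 = 16 ≤ 41 < 83 = q_3, so the answer is 309/16.

309/16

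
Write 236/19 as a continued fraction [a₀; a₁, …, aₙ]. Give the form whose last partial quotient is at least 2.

[12; 2, 2, 1, 2]

236 = 12×19 + 8
19 = 2×8 + 3
8 = 2×3 + 2
3 = 1×2 + 1
2 = 2×1 + 0  (stop)
So 236/19 = [12; 2, 2, 1, 2].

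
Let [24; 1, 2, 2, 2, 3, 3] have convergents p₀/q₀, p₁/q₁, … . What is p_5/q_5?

Using pₖ = aₖpₖ₋₁ + pₖ₋₂, qₖ = aₖqₖ₋₁ + qₖ₋₂ (with p₋₁=1, p₋₂=0, q₋₁=0, q₋₂=1):
  k=0: a=24, p=24, q=1
  k=1: a=1, p=25, q=1
  k=2: a=2, p=74, q=3
  k=3: a=2, p=173, q=7
  k=4: a=2, p=420, q=17
  k=5: a=3, p=1433, q=58

1433/58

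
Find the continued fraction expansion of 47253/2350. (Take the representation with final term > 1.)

[20; 9, 3, 2, 6, 1, 4]

47253 = 20·2350 + 253
2350 = 9·253 + 73
253 = 3·73 + 34
73 = 2·34 + 5
34 = 6·5 + 4
5 = 1·4 + 1
4 = 4·1 + 0  (stop)
So 47253/2350 = [20; 9, 3, 2, 6, 1, 4].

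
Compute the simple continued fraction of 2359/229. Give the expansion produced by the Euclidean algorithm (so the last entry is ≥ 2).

2359 = 10×229 + 69
229 = 3×69 + 22
69 = 3×22 + 3
22 = 7×3 + 1
3 = 3×1 + 0  (stop)
So 2359/229 = [10; 3, 3, 7, 3].

[10; 3, 3, 7, 3]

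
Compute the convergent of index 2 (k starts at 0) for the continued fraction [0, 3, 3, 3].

Using pₖ = aₖpₖ₋₁ + pₖ₋₂, qₖ = aₖqₖ₋₁ + qₖ₋₂ (with p₋₁=1, p₋₂=0, q₋₁=0, q₋₂=1):
  k=0: a=0, p=0, q=1
  k=1: a=3, p=1, q=3
  k=2: a=3, p=3, q=10

3/10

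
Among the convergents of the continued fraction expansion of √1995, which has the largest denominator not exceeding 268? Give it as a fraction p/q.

√1995 = [44; 1, 1, 1, 88, …] (period length 4).
Convergents:
  p_0/q_0 = 44/1
  p_1/q_1 = 45/1
  p_2/q_2 = 89/2
  p_3/q_3 = 134/3
  p_4/q_4 = 11881/266
  p_5/q_5 = 12015/269
q_4 = 266 ≤ 268 < 269 = q_5, so the answer is 11881/266.

11881/266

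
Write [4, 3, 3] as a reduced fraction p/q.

43/10

Using pₖ = aₖpₖ₋₁ + pₖ₋₂ and qₖ = aₖqₖ₋₁ + qₖ₋₂:
  k=0: a=4, p=4, q=1
  k=1: a=3, p=13, q=3
  k=2: a=3, p=43, q=10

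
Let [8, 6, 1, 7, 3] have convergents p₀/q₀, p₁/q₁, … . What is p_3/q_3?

448/55

Using pₖ = aₖpₖ₋₁ + pₖ₋₂, qₖ = aₖqₖ₋₁ + qₖ₋₂ (with p₋₁=1, p₋₂=0, q₋₁=0, q₋₂=1):
  k=0: a=8, p=8, q=1
  k=1: a=6, p=49, q=6
  k=2: a=1, p=57, q=7
  k=3: a=7, p=448, q=55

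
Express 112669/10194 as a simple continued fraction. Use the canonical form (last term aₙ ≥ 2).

[11; 19, 18, 2, 4, 3]

112669 = 11*10194 + 535
10194 = 19*535 + 29
535 = 18*29 + 13
29 = 2*13 + 3
13 = 4*3 + 1
3 = 3*1 + 0  (stop)
So 112669/10194 = [11; 19, 18, 2, 4, 3].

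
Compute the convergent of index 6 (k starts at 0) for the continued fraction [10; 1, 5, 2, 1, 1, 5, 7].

Using pₖ = aₖpₖ₋₁ + pₖ₋₂, qₖ = aₖqₖ₋₁ + qₖ₋₂ (with p₋₁=1, p₋₂=0, q₋₁=0, q₋₂=1):
  k=0: a=10, p=10, q=1
  k=1: a=1, p=11, q=1
  k=2: a=5, p=65, q=6
  k=3: a=2, p=141, q=13
  k=4: a=1, p=206, q=19
  k=5: a=1, p=347, q=32
  k=6: a=5, p=1941, q=179

1941/179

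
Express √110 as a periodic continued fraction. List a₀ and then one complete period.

a₀ = ⌊√110⌋ = 10.
With m₀=0, d₀=1 and mₖ₊₁ = dₖaₖ − mₖ, dₖ₊₁ = (n − mₖ₊₁²)/dₖ, aₖ₊₁ = ⌊(a₀+mₖ₊₁)/dₖ₊₁⌋:
  k=1: m=10, d=10, a=2
  k=2: m=10, d=1, a=20
d=1 and a=2a₀=20 at k=2, so the next step gives (m, d) = (10, 10) again — its k=1 value — and the period has length 2.

[10; 2, 20]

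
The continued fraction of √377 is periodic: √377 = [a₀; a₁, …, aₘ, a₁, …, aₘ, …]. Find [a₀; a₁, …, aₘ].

[19; 2, 2, 2, 38]

a₀ = ⌊√377⌋ = 19.
With m₀=0, d₀=1 and mₖ₊₁ = dₖaₖ − mₖ, dₖ₊₁ = (n − mₖ₊₁²)/dₖ, aₖ₊₁ = ⌊(a₀+mₖ₊₁)/dₖ₊₁⌋:
  k=1: m=19, d=16, a=2
  k=2: m=13, d=13, a=2
  k=3: m=13, d=16, a=2
  k=4: m=19, d=1, a=38
d=1 and a=2a₀=38 at k=4, so the next step gives (m, d) = (19, 16) again — its k=1 value — and the period has length 4.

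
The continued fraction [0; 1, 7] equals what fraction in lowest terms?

7/8

Fold from the inside: start with 7/1.
  1 + 1/7 = 8/7
  0 + 7/8 = 7/8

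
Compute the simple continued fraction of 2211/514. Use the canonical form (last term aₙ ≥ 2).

2211 = 4*514 + 155
514 = 3*155 + 49
155 = 3*49 + 8
49 = 6*8 + 1
8 = 8*1 + 0  (stop)
So 2211/514 = [4; 3, 3, 6, 8].

[4; 3, 3, 6, 8]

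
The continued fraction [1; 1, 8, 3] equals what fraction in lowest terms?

53/28

Fold from the inside: start with 3/1.
  8 + 1/3 = 25/3
  1 + 3/25 = 28/25
  1 + 25/28 = 53/28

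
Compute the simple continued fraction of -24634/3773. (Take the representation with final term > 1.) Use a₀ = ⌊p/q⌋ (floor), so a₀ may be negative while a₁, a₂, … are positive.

-24634 = -7·3773 + 1777
3773 = 2·1777 + 219
1777 = 8·219 + 25
219 = 8·25 + 19
25 = 1·19 + 6
19 = 3·6 + 1
6 = 6·1 + 0  (stop)
So -24634/3773 = [-7; 2, 8, 8, 1, 3, 6].

[-7; 2, 8, 8, 1, 3, 6]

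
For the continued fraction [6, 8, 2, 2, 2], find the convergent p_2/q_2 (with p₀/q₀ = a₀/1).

104/17

Using pₖ = aₖpₖ₋₁ + pₖ₋₂, qₖ = aₖqₖ₋₁ + qₖ₋₂ (with p₋₁=1, p₋₂=0, q₋₁=0, q₋₂=1):
  k=0: a=6, p=6, q=1
  k=1: a=8, p=49, q=8
  k=2: a=2, p=104, q=17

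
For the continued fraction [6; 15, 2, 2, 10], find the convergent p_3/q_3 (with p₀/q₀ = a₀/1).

Using pₖ = aₖpₖ₋₁ + pₖ₋₂, qₖ = aₖqₖ₋₁ + qₖ₋₂ (with p₋₁=1, p₋₂=0, q₋₁=0, q₋₂=1):
  k=0: a=6, p=6, q=1
  k=1: a=15, p=91, q=15
  k=2: a=2, p=188, q=31
  k=3: a=2, p=467, q=77

467/77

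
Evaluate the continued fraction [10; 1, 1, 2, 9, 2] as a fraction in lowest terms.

Fold from the inside: start with 2/1.
  9 + 1/2 = 19/2
  2 + 2/19 = 40/19
  1 + 19/40 = 59/40
  1 + 40/59 = 99/59
  10 + 59/99 = 1049/99

1049/99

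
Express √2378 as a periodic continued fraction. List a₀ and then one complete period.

a₀ = ⌊√2378⌋ = 48.
With m₀=0, d₀=1 and mₖ₊₁ = dₖaₖ − mₖ, dₖ₊₁ = (n − mₖ₊₁²)/dₖ, aₖ₊₁ = ⌊(a₀+mₖ₊₁)/dₖ₊₁⌋:
  k=1: m=48, d=74, a=1
  k=2: m=26, d=23, a=3
  k=3: m=43, d=23, a=3
  k=4: m=26, d=74, a=1
  k=5: m=48, d=1, a=96
d=1 and a=2a₀=96 at k=5, so the next step gives (m, d) = (48, 74) again — its k=1 value — and the period has length 5.

[48; 1, 3, 3, 1, 96]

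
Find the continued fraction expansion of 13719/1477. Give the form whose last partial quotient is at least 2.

[9; 3, 2, 7, 9, 3]

13719 = 9·1477 + 426
1477 = 3·426 + 199
426 = 2·199 + 28
199 = 7·28 + 3
28 = 9·3 + 1
3 = 3·1 + 0  (stop)
So 13719/1477 = [9; 3, 2, 7, 9, 3].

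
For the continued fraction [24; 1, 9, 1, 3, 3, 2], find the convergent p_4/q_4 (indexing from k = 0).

Using pₖ = aₖpₖ₋₁ + pₖ₋₂, qₖ = aₖqₖ₋₁ + qₖ₋₂ (with p₋₁=1, p₋₂=0, q₋₁=0, q₋₂=1):
  k=0: a=24, p=24, q=1
  k=1: a=1, p=25, q=1
  k=2: a=9, p=249, q=10
  k=3: a=1, p=274, q=11
  k=4: a=3, p=1071, q=43

1071/43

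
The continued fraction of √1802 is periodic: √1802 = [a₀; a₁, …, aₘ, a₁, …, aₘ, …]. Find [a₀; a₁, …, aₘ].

[42; 2, 4, 2, 84]

a₀ = ⌊√1802⌋ = 42.
With m₀=0, d₀=1 and mₖ₊₁ = dₖaₖ − mₖ, dₖ₊₁ = (n − mₖ₊₁²)/dₖ, aₖ₊₁ = ⌊(a₀+mₖ₊₁)/dₖ₊₁⌋:
  k=1: m=42, d=38, a=2
  k=2: m=34, d=17, a=4
  k=3: m=34, d=38, a=2
  k=4: m=42, d=1, a=84
d=1 and a=2a₀=84 at k=4, so the next step gives (m, d) = (42, 38) again — its k=1 value — and the period has length 4.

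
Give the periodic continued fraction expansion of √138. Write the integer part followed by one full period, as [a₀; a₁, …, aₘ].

a₀ = ⌊√138⌋ = 11.
With m₀=0, d₀=1 and mₖ₊₁ = dₖaₖ − mₖ, dₖ₊₁ = (n − mₖ₊₁²)/dₖ, aₖ₊₁ = ⌊(a₀+mₖ₊₁)/dₖ₊₁⌋:
  k=1: m=11, d=17, a=1
  k=2: m=6, d=6, a=2
  k=3: m=6, d=17, a=1
  k=4: m=11, d=1, a=22
d=1 and a=2a₀=22 at k=4, so the next step gives (m, d) = (11, 17) again — its k=1 value — and the period has length 4.

[11; 1, 2, 1, 22]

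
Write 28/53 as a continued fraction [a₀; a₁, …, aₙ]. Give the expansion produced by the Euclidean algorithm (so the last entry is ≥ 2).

[0; 1, 1, 8, 3]

28 = 0·53 + 28
53 = 1·28 + 25
28 = 1·25 + 3
25 = 8·3 + 1
3 = 3·1 + 0  (stop)
So 28/53 = [0; 1, 1, 8, 3].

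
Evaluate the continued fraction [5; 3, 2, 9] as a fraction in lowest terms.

349/66

Fold from the inside: start with 9/1.
  2 + 1/9 = 19/9
  3 + 9/19 = 66/19
  5 + 19/66 = 349/66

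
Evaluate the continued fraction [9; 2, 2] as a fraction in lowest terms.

Fold from the inside: start with 2/1.
  2 + 1/2 = 5/2
  9 + 2/5 = 47/5

47/5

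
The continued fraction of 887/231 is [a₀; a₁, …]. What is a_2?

5

887 = 3·231 + 194   →  a_0 = 3
231 = 1·194 + 37   →  a_1 = 1
194 = 5·37 + 9   →  a_2 = 5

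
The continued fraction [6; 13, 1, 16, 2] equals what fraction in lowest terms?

Using pₖ = aₖpₖ₋₁ + pₖ₋₂ and qₖ = aₖqₖ₋₁ + qₖ₋₂:
  k=0: a=6, p=6, q=1
  k=1: a=13, p=79, q=13
  k=2: a=1, p=85, q=14
  k=3: a=16, p=1439, q=237
  k=4: a=2, p=2963, q=488

2963/488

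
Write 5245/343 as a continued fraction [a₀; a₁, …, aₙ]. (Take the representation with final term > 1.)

5245 = 15*343 + 100
343 = 3*100 + 43
100 = 2*43 + 14
43 = 3*14 + 1
14 = 14*1 + 0  (stop)
So 5245/343 = [15; 3, 2, 3, 14].

[15; 3, 2, 3, 14]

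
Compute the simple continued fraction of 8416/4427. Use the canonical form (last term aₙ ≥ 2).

8416 = 1×4427 + 3989
4427 = 1×3989 + 438
3989 = 9×438 + 47
438 = 9×47 + 15
47 = 3×15 + 2
15 = 7×2 + 1
2 = 2×1 + 0  (stop)
So 8416/4427 = [1; 1, 9, 9, 3, 7, 2].

[1; 1, 9, 9, 3, 7, 2]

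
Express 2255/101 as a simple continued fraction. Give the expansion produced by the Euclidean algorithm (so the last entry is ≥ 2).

2255 = 22·101 + 33
101 = 3·33 + 2
33 = 16·2 + 1
2 = 2·1 + 0  (stop)
So 2255/101 = [22; 3, 16, 2].

[22; 3, 16, 2]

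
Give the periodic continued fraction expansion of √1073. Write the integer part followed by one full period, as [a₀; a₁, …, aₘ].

[32; 1, 3, 9, 9, 3, 1, 64]

a₀ = ⌊√1073⌋ = 32.
With m₀=0, d₀=1 and mₖ₊₁ = dₖaₖ − mₖ, dₖ₊₁ = (n − mₖ₊₁²)/dₖ, aₖ₊₁ = ⌊(a₀+mₖ₊₁)/dₖ₊₁⌋:
  k=1: m=32, d=49, a=1
  k=2: m=17, d=16, a=3
  k=3: m=31, d=7, a=9
  k=4: m=32, d=7, a=9
  k=5: m=31, d=16, a=3
  k=6: m=17, d=49, a=1
  k=7: m=32, d=1, a=64
d=1 and a=2a₀=64 at k=7, so the next step gives (m, d) = (32, 49) again — its k=1 value — and the period has length 7.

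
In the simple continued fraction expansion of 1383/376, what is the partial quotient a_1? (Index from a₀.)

1383 = 3·376 + 255   →  a_0 = 3
376 = 1·255 + 121   →  a_1 = 1

1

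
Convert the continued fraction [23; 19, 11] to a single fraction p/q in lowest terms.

Fold from the inside: start with 11/1.
  19 + 1/11 = 210/11
  23 + 11/210 = 4841/210

4841/210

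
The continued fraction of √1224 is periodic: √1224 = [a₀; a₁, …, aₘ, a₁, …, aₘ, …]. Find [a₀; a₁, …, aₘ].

[34; 1, 68]

a₀ = ⌊√1224⌋ = 34.
With m₀=0, d₀=1 and mₖ₊₁ = dₖaₖ − mₖ, dₖ₊₁ = (n − mₖ₊₁²)/dₖ, aₖ₊₁ = ⌊(a₀+mₖ₊₁)/dₖ₊₁⌋:
  k=1: m=34, d=68, a=1
  k=2: m=34, d=1, a=68
d=1 and a=2a₀=68 at k=2, so the next step gives (m, d) = (34, 68) again — its k=1 value — and the period has length 2.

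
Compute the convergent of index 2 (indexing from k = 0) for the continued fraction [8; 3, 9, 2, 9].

233/28

Using pₖ = aₖpₖ₋₁ + pₖ₋₂, qₖ = aₖqₖ₋₁ + qₖ₋₂ (with p₋₁=1, p₋₂=0, q₋₁=0, q₋₂=1):
  k=0: a=8, p=8, q=1
  k=1: a=3, p=25, q=3
  k=2: a=9, p=233, q=28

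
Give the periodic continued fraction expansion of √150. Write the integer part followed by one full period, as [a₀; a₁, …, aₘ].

a₀ = ⌊√150⌋ = 12.
With m₀=0, d₀=1 and mₖ₊₁ = dₖaₖ − mₖ, dₖ₊₁ = (n − mₖ₊₁²)/dₖ, aₖ₊₁ = ⌊(a₀+mₖ₊₁)/dₖ₊₁⌋:
  k=1: m=12, d=6, a=4
  k=2: m=12, d=1, a=24
d=1 and a=2a₀=24 at k=2, so the next step gives (m, d) = (12, 6) again — its k=1 value — and the period has length 2.

[12; 4, 24]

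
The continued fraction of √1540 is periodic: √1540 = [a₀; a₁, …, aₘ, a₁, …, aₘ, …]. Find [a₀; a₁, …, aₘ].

[39; 4, 8, 2, 8, 4, 78]

a₀ = ⌊√1540⌋ = 39.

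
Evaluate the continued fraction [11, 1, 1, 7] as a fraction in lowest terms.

173/15

Using pₖ = aₖpₖ₋₁ + pₖ₋₂ and qₖ = aₖqₖ₋₁ + qₖ₋₂:
  k=0: a=11, p=11, q=1
  k=1: a=1, p=12, q=1
  k=2: a=1, p=23, q=2
  k=3: a=7, p=173, q=15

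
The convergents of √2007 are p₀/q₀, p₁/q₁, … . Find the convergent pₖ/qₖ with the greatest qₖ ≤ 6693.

100351/2240

√2007 = [44; 1, 3, 1, 88, …] (period length 4).
Convergents:
  p_0/q_0 = 44/1
  p_1/q_1 = 45/1
  p_2/q_2 = 179/4
  p_3/q_3 = 224/5
  p_4/q_4 = 19891/444
  p_5/q_5 = 20115/449
  p_6/q_6 = 80236/1791
  p_7/q_7 = 100351/2240
  p_8/q_8 = 8911124/198911
q_7 = 2240 ≤ 6693 < 198911 = q_8, so the answer is 100351/2240.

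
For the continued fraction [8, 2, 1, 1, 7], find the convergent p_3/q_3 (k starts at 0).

42/5

Using pₖ = aₖpₖ₋₁ + pₖ₋₂, qₖ = aₖqₖ₋₁ + qₖ₋₂ (with p₋₁=1, p₋₂=0, q₋₁=0, q₋₂=1):
  k=0: a=8, p=8, q=1
  k=1: a=2, p=17, q=2
  k=2: a=1, p=25, q=3
  k=3: a=1, p=42, q=5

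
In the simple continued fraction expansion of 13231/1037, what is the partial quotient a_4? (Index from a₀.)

1

13231 = 12·1037 + 787   →  a_0 = 12
1037 = 1·787 + 250   →  a_1 = 1
787 = 3·250 + 37   →  a_2 = 3
250 = 6·37 + 28   →  a_3 = 6
37 = 1·28 + 9   →  a_4 = 1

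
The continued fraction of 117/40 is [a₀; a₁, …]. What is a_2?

12

117 = 2·40 + 37   →  a_0 = 2
40 = 1·37 + 3   →  a_1 = 1
37 = 12·3 + 1   →  a_2 = 12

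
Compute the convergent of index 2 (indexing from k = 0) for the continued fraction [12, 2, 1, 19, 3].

Using pₖ = aₖpₖ₋₁ + pₖ₋₂, qₖ = aₖqₖ₋₁ + qₖ₋₂ (with p₋₁=1, p₋₂=0, q₋₁=0, q₋₂=1):
  k=0: a=12, p=12, q=1
  k=1: a=2, p=25, q=2
  k=2: a=1, p=37, q=3

37/3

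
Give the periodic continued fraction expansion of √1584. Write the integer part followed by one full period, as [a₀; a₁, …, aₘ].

[39; 1, 3, 1, 78]

a₀ = ⌊√1584⌋ = 39.
With m₀=0, d₀=1 and mₖ₊₁ = dₖaₖ − mₖ, dₖ₊₁ = (n − mₖ₊₁²)/dₖ, aₖ₊₁ = ⌊(a₀+mₖ₊₁)/dₖ₊₁⌋:
  k=1: m=39, d=63, a=1
  k=2: m=24, d=16, a=3
  k=3: m=24, d=63, a=1
  k=4: m=39, d=1, a=78
d=1 and a=2a₀=78 at k=4, so the next step gives (m, d) = (39, 63) again — its k=1 value — and the period has length 4.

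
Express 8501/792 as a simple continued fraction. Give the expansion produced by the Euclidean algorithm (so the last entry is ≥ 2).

8501 = 10*792 + 581
792 = 1*581 + 211
581 = 2*211 + 159
211 = 1*159 + 52
159 = 3*52 + 3
52 = 17*3 + 1
3 = 3*1 + 0  (stop)
So 8501/792 = [10; 1, 2, 1, 3, 17, 3].

[10; 1, 2, 1, 3, 17, 3]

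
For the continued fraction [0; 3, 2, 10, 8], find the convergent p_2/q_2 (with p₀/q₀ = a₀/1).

Using pₖ = aₖpₖ₋₁ + pₖ₋₂, qₖ = aₖqₖ₋₁ + qₖ₋₂ (with p₋₁=1, p₋₂=0, q₋₁=0, q₋₂=1):
  k=0: a=0, p=0, q=1
  k=1: a=3, p=1, q=3
  k=2: a=2, p=2, q=7

2/7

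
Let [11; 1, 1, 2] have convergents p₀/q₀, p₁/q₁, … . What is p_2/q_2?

23/2

Using pₖ = aₖpₖ₋₁ + pₖ₋₂, qₖ = aₖqₖ₋₁ + qₖ₋₂ (with p₋₁=1, p₋₂=0, q₋₁=0, q₋₂=1):
  k=0: a=11, p=11, q=1
  k=1: a=1, p=12, q=1
  k=2: a=1, p=23, q=2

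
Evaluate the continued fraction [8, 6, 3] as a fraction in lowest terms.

155/19

Fold from the inside: start with 3/1.
  6 + 1/3 = 19/3
  8 + 3/19 = 155/19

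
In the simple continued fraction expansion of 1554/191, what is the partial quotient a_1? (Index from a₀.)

1554 = 8·191 + 26   →  a_0 = 8
191 = 7·26 + 9   →  a_1 = 7

7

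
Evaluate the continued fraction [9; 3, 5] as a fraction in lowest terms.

149/16

Using pₖ = aₖpₖ₋₁ + pₖ₋₂ and qₖ = aₖqₖ₋₁ + qₖ₋₂:
  k=0: a=9, p=9, q=1
  k=1: a=3, p=28, q=3
  k=2: a=5, p=149, q=16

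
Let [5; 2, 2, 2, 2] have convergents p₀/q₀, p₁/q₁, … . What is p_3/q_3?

65/12

Using pₖ = aₖpₖ₋₁ + pₖ₋₂, qₖ = aₖqₖ₋₁ + qₖ₋₂ (with p₋₁=1, p₋₂=0, q₋₁=0, q₋₂=1):
  k=0: a=5, p=5, q=1
  k=1: a=2, p=11, q=2
  k=2: a=2, p=27, q=5
  k=3: a=2, p=65, q=12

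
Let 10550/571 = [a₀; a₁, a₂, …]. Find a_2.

10550 = 18·571 + 272   →  a_0 = 18
571 = 2·272 + 27   →  a_1 = 2
272 = 10·27 + 2   →  a_2 = 10

10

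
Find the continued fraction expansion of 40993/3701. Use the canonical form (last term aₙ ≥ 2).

40993 = 11×3701 + 282
3701 = 13×282 + 35
282 = 8×35 + 2
35 = 17×2 + 1
2 = 2×1 + 0  (stop)
So 40993/3701 = [11; 13, 8, 17, 2].

[11; 13, 8, 17, 2]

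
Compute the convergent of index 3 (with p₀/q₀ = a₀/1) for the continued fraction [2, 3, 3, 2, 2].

53/23

Using pₖ = aₖpₖ₋₁ + pₖ₋₂, qₖ = aₖqₖ₋₁ + qₖ₋₂ (with p₋₁=1, p₋₂=0, q₋₁=0, q₋₂=1):
  k=0: a=2, p=2, q=1
  k=1: a=3, p=7, q=3
  k=2: a=3, p=23, q=10
  k=3: a=2, p=53, q=23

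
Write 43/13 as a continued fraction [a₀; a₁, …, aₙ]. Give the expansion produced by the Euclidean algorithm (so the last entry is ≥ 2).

[3; 3, 4]

43 = 3*13 + 4
13 = 3*4 + 1
4 = 4*1 + 0  (stop)
So 43/13 = [3; 3, 4].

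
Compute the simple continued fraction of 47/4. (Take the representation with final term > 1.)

47 = 11×4 + 3
4 = 1×3 + 1
3 = 3×1 + 0  (stop)
So 47/4 = [11; 1, 3].

[11; 1, 3]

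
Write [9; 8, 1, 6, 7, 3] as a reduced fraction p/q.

Fold from the inside: start with 3/1.
  7 + 1/3 = 22/3
  6 + 3/22 = 135/22
  1 + 22/135 = 157/135
  8 + 135/157 = 1391/157
  9 + 157/1391 = 12676/1391

12676/1391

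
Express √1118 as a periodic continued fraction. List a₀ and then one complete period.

a₀ = ⌊√1118⌋ = 33.
With m₀=0, d₀=1 and mₖ₊₁ = dₖaₖ − mₖ, dₖ₊₁ = (n − mₖ₊₁²)/dₖ, aₖ₊₁ = ⌊(a₀+mₖ₊₁)/dₖ₊₁⌋:
  k=1: m=33, d=29, a=2
  k=2: m=25, d=17, a=3
  k=3: m=26, d=26, a=2
  k=4: m=26, d=17, a=3
  k=5: m=25, d=29, a=2
  k=6: m=33, d=1, a=66
d=1 and a=2a₀=66 at k=6, so the next step gives (m, d) = (33, 29) again — its k=1 value — and the period has length 6.

[33; 2, 3, 2, 3, 2, 66]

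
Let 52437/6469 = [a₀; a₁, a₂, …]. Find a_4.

1

52437 = 8·6469 + 685   →  a_0 = 8
6469 = 9·685 + 304   →  a_1 = 9
685 = 2·304 + 77   →  a_2 = 2
304 = 3·77 + 73   →  a_3 = 3
77 = 1·73 + 4   →  a_4 = 1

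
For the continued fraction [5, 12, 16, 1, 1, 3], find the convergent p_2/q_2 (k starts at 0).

981/193

Using pₖ = aₖpₖ₋₁ + pₖ₋₂, qₖ = aₖqₖ₋₁ + qₖ₋₂ (with p₋₁=1, p₋₂=0, q₋₁=0, q₋₂=1):
  k=0: a=5, p=5, q=1
  k=1: a=12, p=61, q=12
  k=2: a=16, p=981, q=193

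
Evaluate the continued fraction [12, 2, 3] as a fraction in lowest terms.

87/7

Fold from the inside: start with 3/1.
  2 + 1/3 = 7/3
  12 + 3/7 = 87/7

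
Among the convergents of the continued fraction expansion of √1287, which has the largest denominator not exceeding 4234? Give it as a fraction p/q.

√1287 = [35; 1, 6, 1, 70, …] (period length 4).
Convergents:
  p_0/q_0 = 35/1
  p_1/q_1 = 36/1
  p_2/q_2 = 251/7
  p_3/q_3 = 287/8
  p_4/q_4 = 20341/567
  p_5/q_5 = 20628/575
  p_6/q_6 = 144109/4017
  p_7/q_7 = 164737/4592
q_6 = 4017 ≤ 4234 < 4592 = q_7, so the answer is 144109/4017.

144109/4017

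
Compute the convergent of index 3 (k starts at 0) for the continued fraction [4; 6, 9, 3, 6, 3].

712/171

Using pₖ = aₖpₖ₋₁ + pₖ₋₂, qₖ = aₖqₖ₋₁ + qₖ₋₂ (with p₋₁=1, p₋₂=0, q₋₁=0, q₋₂=1):
  k=0: a=4, p=4, q=1
  k=1: a=6, p=25, q=6
  k=2: a=9, p=229, q=55
  k=3: a=3, p=712, q=171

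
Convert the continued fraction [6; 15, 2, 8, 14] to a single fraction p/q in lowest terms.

22518/3713

Using pₖ = aₖpₖ₋₁ + pₖ₋₂ and qₖ = aₖqₖ₋₁ + qₖ₋₂:
  k=0: a=6, p=6, q=1
  k=1: a=15, p=91, q=15
  k=2: a=2, p=188, q=31
  k=3: a=8, p=1595, q=263
  k=4: a=14, p=22518, q=3713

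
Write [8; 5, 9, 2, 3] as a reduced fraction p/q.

2762/337

Using pₖ = aₖpₖ₋₁ + pₖ₋₂ and qₖ = aₖqₖ₋₁ + qₖ₋₂:
  k=0: a=8, p=8, q=1
  k=1: a=5, p=41, q=5
  k=2: a=9, p=377, q=46
  k=3: a=2, p=795, q=97
  k=4: a=3, p=2762, q=337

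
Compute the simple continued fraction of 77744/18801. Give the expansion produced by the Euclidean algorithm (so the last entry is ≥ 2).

77744 = 4×18801 + 2540
18801 = 7×2540 + 1021
2540 = 2×1021 + 498
1021 = 2×498 + 25
498 = 19×25 + 23
25 = 1×23 + 2
23 = 11×2 + 1
2 = 2×1 + 0  (stop)
So 77744/18801 = [4; 7, 2, 2, 19, 1, 11, 2].

[4; 7, 2, 2, 19, 1, 11, 2]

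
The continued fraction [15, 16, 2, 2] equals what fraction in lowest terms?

Fold from the inside: start with 2/1.
  2 + 1/2 = 5/2
  16 + 2/5 = 82/5
  15 + 5/82 = 1235/82

1235/82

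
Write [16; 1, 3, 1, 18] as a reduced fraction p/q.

Fold from the inside: start with 18/1.
  1 + 1/18 = 19/18
  3 + 18/19 = 75/19
  1 + 19/75 = 94/75
  16 + 75/94 = 1579/94

1579/94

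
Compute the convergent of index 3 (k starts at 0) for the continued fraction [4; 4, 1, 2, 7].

59/14

Using pₖ = aₖpₖ₋₁ + pₖ₋₂, qₖ = aₖqₖ₋₁ + qₖ₋₂ (with p₋₁=1, p₋₂=0, q₋₁=0, q₋₂=1):
  k=0: a=4, p=4, q=1
  k=1: a=4, p=17, q=4
  k=2: a=1, p=21, q=5
  k=3: a=2, p=59, q=14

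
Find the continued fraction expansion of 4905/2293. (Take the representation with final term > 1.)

[2; 7, 5, 3, 6, 3]

4905 = 2*2293 + 319
2293 = 7*319 + 60
319 = 5*60 + 19
60 = 3*19 + 3
19 = 6*3 + 1
3 = 3*1 + 0  (stop)
So 4905/2293 = [2; 7, 5, 3, 6, 3].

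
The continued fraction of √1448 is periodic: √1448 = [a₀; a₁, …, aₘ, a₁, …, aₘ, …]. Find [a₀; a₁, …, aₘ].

a₀ = ⌊√1448⌋ = 38.
With m₀=0, d₀=1 and mₖ₊₁ = dₖaₖ − mₖ, dₖ₊₁ = (n − mₖ₊₁²)/dₖ, aₖ₊₁ = ⌊(a₀+mₖ₊₁)/dₖ₊₁⌋:
  k=1: m=38, d=4, a=19
  k=2: m=38, d=1, a=76
d=1 and a=2a₀=76 at k=2, so the next step gives (m, d) = (38, 4) again — its k=1 value — and the period has length 2.

[38; 19, 76]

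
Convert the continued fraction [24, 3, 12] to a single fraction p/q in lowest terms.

Fold from the inside: start with 12/1.
  3 + 1/12 = 37/12
  24 + 12/37 = 900/37

900/37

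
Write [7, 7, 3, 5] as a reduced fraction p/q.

835/117

Fold from the inside: start with 5/1.
  3 + 1/5 = 16/5
  7 + 5/16 = 117/16
  7 + 16/117 = 835/117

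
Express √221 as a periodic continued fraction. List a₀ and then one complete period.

a₀ = ⌊√221⌋ = 14.
With m₀=0, d₀=1 and mₖ₊₁ = dₖaₖ − mₖ, dₖ₊₁ = (n − mₖ₊₁²)/dₖ, aₖ₊₁ = ⌊(a₀+mₖ₊₁)/dₖ₊₁⌋:
  k=1: m=14, d=25, a=1
  k=2: m=11, d=4, a=6
  k=3: m=13, d=13, a=2
  k=4: m=13, d=4, a=6
  k=5: m=11, d=25, a=1
  k=6: m=14, d=1, a=28
d=1 and a=2a₀=28 at k=6, so the next step gives (m, d) = (14, 25) again — its k=1 value — and the period has length 6.

[14; 1, 6, 2, 6, 1, 28]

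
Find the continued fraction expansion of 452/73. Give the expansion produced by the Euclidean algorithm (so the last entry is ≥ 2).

[6; 5, 4, 1, 2]

452 = 6*73 + 14
73 = 5*14 + 3
14 = 4*3 + 2
3 = 1*2 + 1
2 = 2*1 + 0  (stop)
So 452/73 = [6; 5, 4, 1, 2].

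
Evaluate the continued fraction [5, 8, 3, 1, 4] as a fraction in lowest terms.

Fold from the inside: start with 4/1.
  1 + 1/4 = 5/4
  3 + 4/5 = 19/5
  8 + 5/19 = 157/19
  5 + 19/157 = 804/157

804/157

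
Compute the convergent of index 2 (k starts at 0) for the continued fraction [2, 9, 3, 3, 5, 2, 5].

59/28

Using pₖ = aₖpₖ₋₁ + pₖ₋₂, qₖ = aₖqₖ₋₁ + qₖ₋₂ (with p₋₁=1, p₋₂=0, q₋₁=0, q₋₂=1):
  k=0: a=2, p=2, q=1
  k=1: a=9, p=19, q=9
  k=2: a=3, p=59, q=28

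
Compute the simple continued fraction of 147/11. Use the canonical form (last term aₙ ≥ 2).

147 = 13*11 + 4
11 = 2*4 + 3
4 = 1*3 + 1
3 = 3*1 + 0  (stop)
So 147/11 = [13; 2, 1, 3].

[13; 2, 1, 3]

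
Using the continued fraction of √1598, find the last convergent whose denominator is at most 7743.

√1598 = [39; 1, 38, 1, 78, …] (period length 4).
Convergents:
  p_0/q_0 = 39/1
  p_1/q_1 = 40/1
  p_2/q_2 = 1559/39
  p_3/q_3 = 1599/40
  p_4/q_4 = 126281/3159
  p_5/q_5 = 127880/3199
  p_6/q_6 = 4985721/124721
q_5 = 3199 ≤ 7743 < 124721 = q_6, so the answer is 127880/3199.

127880/3199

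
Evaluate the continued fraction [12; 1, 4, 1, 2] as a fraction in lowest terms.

218/17

Using pₖ = aₖpₖ₋₁ + pₖ₋₂ and qₖ = aₖqₖ₋₁ + qₖ₋₂:
  k=0: a=12, p=12, q=1
  k=1: a=1, p=13, q=1
  k=2: a=4, p=64, q=5
  k=3: a=1, p=77, q=6
  k=4: a=2, p=218, q=17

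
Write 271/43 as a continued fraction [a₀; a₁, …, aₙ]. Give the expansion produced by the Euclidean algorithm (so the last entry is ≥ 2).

[6; 3, 3, 4]

271 = 6·43 + 13
43 = 3·13 + 4
13 = 3·4 + 1
4 = 4·1 + 0  (stop)
So 271/43 = [6; 3, 3, 4].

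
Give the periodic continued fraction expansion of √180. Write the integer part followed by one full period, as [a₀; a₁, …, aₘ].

a₀ = ⌊√180⌋ = 13.
With m₀=0, d₀=1 and mₖ₊₁ = dₖaₖ − mₖ, dₖ₊₁ = (n − mₖ₊₁²)/dₖ, aₖ₊₁ = ⌊(a₀+mₖ₊₁)/dₖ₊₁⌋:
  k=1: m=13, d=11, a=2
  k=2: m=9, d=9, a=2
  k=3: m=9, d=11, a=2
  k=4: m=13, d=1, a=26
d=1 and a=2a₀=26 at k=4, so the next step gives (m, d) = (13, 11) again — its k=1 value — and the period has length 4.

[13; 2, 2, 2, 26]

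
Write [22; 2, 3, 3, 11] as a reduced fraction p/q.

Using pₖ = aₖpₖ₋₁ + pₖ₋₂ and qₖ = aₖqₖ₋₁ + qₖ₋₂:
  k=0: a=22, p=22, q=1
  k=1: a=2, p=45, q=2
  k=2: a=3, p=157, q=7
  k=3: a=3, p=516, q=23
  k=4: a=11, p=5833, q=260

5833/260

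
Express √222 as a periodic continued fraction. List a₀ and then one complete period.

a₀ = ⌊√222⌋ = 14.
With m₀=0, d₀=1 and mₖ₊₁ = dₖaₖ − mₖ, dₖ₊₁ = (n − mₖ₊₁²)/dₖ, aₖ₊₁ = ⌊(a₀+mₖ₊₁)/dₖ₊₁⌋:
  k=1: m=14, d=26, a=1
  k=2: m=12, d=3, a=8
  k=3: m=12, d=26, a=1
  k=4: m=14, d=1, a=28
d=1 and a=2a₀=28 at k=4, so the next step gives (m, d) = (14, 26) again — its k=1 value — and the period has length 4.

[14; 1, 8, 1, 28]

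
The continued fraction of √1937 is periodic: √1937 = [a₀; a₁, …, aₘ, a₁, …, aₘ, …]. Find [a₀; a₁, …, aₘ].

a₀ = ⌊√1937⌋ = 44.
With m₀=0, d₀=1 and mₖ₊₁ = dₖaₖ − mₖ, dₖ₊₁ = (n − mₖ₊₁²)/dₖ, aₖ₊₁ = ⌊(a₀+mₖ₊₁)/dₖ₊₁⌋:
  k=1: m=44, d=1, a=88
d=1 and a=2a₀=88 at k=1, so the next step gives (m, d) = (44, 1) again — its k=1 value — and the period has length 1.

[44; 88]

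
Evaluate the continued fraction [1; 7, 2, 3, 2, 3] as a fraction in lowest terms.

464/409

Fold from the inside: start with 3/1.
  2 + 1/3 = 7/3
  3 + 3/7 = 24/7
  2 + 7/24 = 55/24
  7 + 24/55 = 409/55
  1 + 55/409 = 464/409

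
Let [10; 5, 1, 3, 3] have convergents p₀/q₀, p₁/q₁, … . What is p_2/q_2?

Using pₖ = aₖpₖ₋₁ + pₖ₋₂, qₖ = aₖqₖ₋₁ + qₖ₋₂ (with p₋₁=1, p₋₂=0, q₋₁=0, q₋₂=1):
  k=0: a=10, p=10, q=1
  k=1: a=5, p=51, q=5
  k=2: a=1, p=61, q=6

61/6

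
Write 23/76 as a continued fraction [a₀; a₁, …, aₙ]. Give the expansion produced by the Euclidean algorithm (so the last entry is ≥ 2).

23 = 0*76 + 23
76 = 3*23 + 7
23 = 3*7 + 2
7 = 3*2 + 1
2 = 2*1 + 0  (stop)
So 23/76 = [0; 3, 3, 3, 2].

[0; 3, 3, 3, 2]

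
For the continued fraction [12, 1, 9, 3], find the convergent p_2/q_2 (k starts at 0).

129/10

Using pₖ = aₖpₖ₋₁ + pₖ₋₂, qₖ = aₖqₖ₋₁ + qₖ₋₂ (with p₋₁=1, p₋₂=0, q₋₁=0, q₋₂=1):
  k=0: a=12, p=12, q=1
  k=1: a=1, p=13, q=1
  k=2: a=9, p=129, q=10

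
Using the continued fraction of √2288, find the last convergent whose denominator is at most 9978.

√2288 = [47; 1, 4, 1, 94, …] (period length 4).
Convergents:
  p_0/q_0 = 47/1
  p_1/q_1 = 48/1
  p_2/q_2 = 239/5
  p_3/q_3 = 287/6
  p_4/q_4 = 27217/569
  p_5/q_5 = 27504/575
  p_6/q_6 = 137233/2869
  p_7/q_7 = 164737/3444
  p_8/q_8 = 15622511/326605
q_7 = 3444 ≤ 9978 < 326605 = q_8, so the answer is 164737/3444.

164737/3444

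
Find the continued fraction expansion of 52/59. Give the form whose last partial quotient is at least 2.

52 = 0*59 + 52
59 = 1*52 + 7
52 = 7*7 + 3
7 = 2*3 + 1
3 = 3*1 + 0  (stop)
So 52/59 = [0; 1, 7, 2, 3].

[0; 1, 7, 2, 3]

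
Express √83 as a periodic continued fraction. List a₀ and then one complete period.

a₀ = ⌊√83⌋ = 9.
With m₀=0, d₀=1 and mₖ₊₁ = dₖaₖ − mₖ, dₖ₊₁ = (n − mₖ₊₁²)/dₖ, aₖ₊₁ = ⌊(a₀+mₖ₊₁)/dₖ₊₁⌋:
  k=1: m=9, d=2, a=9
  k=2: m=9, d=1, a=18
d=1 and a=2a₀=18 at k=2, so the next step gives (m, d) = (9, 2) again — its k=1 value — and the period has length 2.

[9; 9, 18]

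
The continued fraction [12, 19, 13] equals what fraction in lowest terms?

2989/248

Fold from the inside: start with 13/1.
  19 + 1/13 = 248/13
  12 + 13/248 = 2989/248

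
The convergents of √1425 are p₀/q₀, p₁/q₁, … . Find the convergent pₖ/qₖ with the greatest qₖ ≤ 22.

151/4

√1425 = [37; 1, 2, 1, 74, …] (period length 4).
Convergents:
  p_0/q_0 = 37/1
  p_1/q_1 = 38/1
  p_2/q_2 = 113/3
  p_3/q_3 = 151/4
  p_4/q_4 = 11287/299
q_3 = 4 ≤ 22 < 299 = q_4, so the answer is 151/4.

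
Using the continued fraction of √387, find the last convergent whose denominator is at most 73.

√387 = [19; 1, 2, 19, 2, 1, 38, …] (period length 6).
Convergents:
  p_0/q_0 = 19/1
  p_1/q_1 = 20/1
  p_2/q_2 = 59/3
  p_3/q_3 = 1141/58
  p_4/q_4 = 2341/119
q_3 = 58 ≤ 73 < 119 = q_4, so the answer is 1141/58.

1141/58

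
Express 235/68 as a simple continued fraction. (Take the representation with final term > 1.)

[3; 2, 5, 6]

235 = 3×68 + 31
68 = 2×31 + 6
31 = 5×6 + 1
6 = 6×1 + 0  (stop)
So 235/68 = [3; 2, 5, 6].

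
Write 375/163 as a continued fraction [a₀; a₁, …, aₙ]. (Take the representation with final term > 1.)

[2; 3, 3, 16]

375 = 2×163 + 49
163 = 3×49 + 16
49 = 3×16 + 1
16 = 16×1 + 0  (stop)
So 375/163 = [2; 3, 3, 16].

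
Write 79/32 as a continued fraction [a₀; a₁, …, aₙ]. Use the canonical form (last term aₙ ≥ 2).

[2; 2, 7, 2]

79 = 2×32 + 15
32 = 2×15 + 2
15 = 7×2 + 1
2 = 2×1 + 0  (stop)
So 79/32 = [2; 2, 7, 2].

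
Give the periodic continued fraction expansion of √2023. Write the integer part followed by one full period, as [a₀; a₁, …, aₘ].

[44; 1, 43, 1, 88]

a₀ = ⌊√2023⌋ = 44.
With m₀=0, d₀=1 and mₖ₊₁ = dₖaₖ − mₖ, dₖ₊₁ = (n − mₖ₊₁²)/dₖ, aₖ₊₁ = ⌊(a₀+mₖ₊₁)/dₖ₊₁⌋:
  k=1: m=44, d=87, a=1
  k=2: m=43, d=2, a=43
  k=3: m=43, d=87, a=1
  k=4: m=44, d=1, a=88
d=1 and a=2a₀=88 at k=4, so the next step gives (m, d) = (44, 87) again — its k=1 value — and the period has length 4.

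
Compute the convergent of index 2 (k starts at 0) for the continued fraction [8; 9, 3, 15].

Using pₖ = aₖpₖ₋₁ + pₖ₋₂, qₖ = aₖqₖ₋₁ + qₖ₋₂ (with p₋₁=1, p₋₂=0, q₋₁=0, q₋₂=1):
  k=0: a=8, p=8, q=1
  k=1: a=9, p=73, q=9
  k=2: a=3, p=227, q=28

227/28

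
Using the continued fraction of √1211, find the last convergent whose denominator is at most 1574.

48406/1391

√1211 = [34; 1, 3, 1, 68, …] (period length 4).
Convergents:
  p_0/q_0 = 34/1
  p_1/q_1 = 35/1
  p_2/q_2 = 139/4
  p_3/q_3 = 174/5
  p_4/q_4 = 11971/344
  p_5/q_5 = 12145/349
  p_6/q_6 = 48406/1391
  p_7/q_7 = 60551/1740
q_6 = 1391 ≤ 1574 < 1740 = q_7, so the answer is 48406/1391.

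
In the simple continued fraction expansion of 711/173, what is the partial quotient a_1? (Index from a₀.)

9

711 = 4·173 + 19   →  a_0 = 4
173 = 9·19 + 2   →  a_1 = 9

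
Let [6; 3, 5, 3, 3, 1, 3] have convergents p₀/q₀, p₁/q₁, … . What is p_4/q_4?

Using pₖ = aₖpₖ₋₁ + pₖ₋₂, qₖ = aₖqₖ₋₁ + qₖ₋₂ (with p₋₁=1, p₋₂=0, q₋₁=0, q₋₂=1):
  k=0: a=6, p=6, q=1
  k=1: a=3, p=19, q=3
  k=2: a=5, p=101, q=16
  k=3: a=3, p=322, q=51
  k=4: a=3, p=1067, q=169

1067/169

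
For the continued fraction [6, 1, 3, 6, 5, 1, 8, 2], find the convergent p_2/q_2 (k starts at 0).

Using pₖ = aₖpₖ₋₁ + pₖ₋₂, qₖ = aₖqₖ₋₁ + qₖ₋₂ (with p₋₁=1, p₋₂=0, q₋₁=0, q₋₂=1):
  k=0: a=6, p=6, q=1
  k=1: a=1, p=7, q=1
  k=2: a=3, p=27, q=4

27/4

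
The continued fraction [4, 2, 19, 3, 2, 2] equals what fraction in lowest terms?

Using pₖ = aₖpₖ₋₁ + pₖ₋₂ and qₖ = aₖqₖ₋₁ + qₖ₋₂:
  k=0: a=4, p=4, q=1
  k=1: a=2, p=9, q=2
  k=2: a=19, p=175, q=39
  k=3: a=3, p=534, q=119
  k=4: a=2, p=1243, q=277
  k=5: a=2, p=3020, q=673

3020/673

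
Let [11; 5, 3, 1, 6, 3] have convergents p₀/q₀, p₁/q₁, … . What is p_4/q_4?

1589/142

Using pₖ = aₖpₖ₋₁ + pₖ₋₂, qₖ = aₖqₖ₋₁ + qₖ₋₂ (with p₋₁=1, p₋₂=0, q₋₁=0, q₋₂=1):
  k=0: a=11, p=11, q=1
  k=1: a=5, p=56, q=5
  k=2: a=3, p=179, q=16
  k=3: a=1, p=235, q=21
  k=4: a=6, p=1589, q=142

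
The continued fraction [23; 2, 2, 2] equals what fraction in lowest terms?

281/12

Fold from the inside: start with 2/1.
  2 + 1/2 = 5/2
  2 + 2/5 = 12/5
  23 + 5/12 = 281/12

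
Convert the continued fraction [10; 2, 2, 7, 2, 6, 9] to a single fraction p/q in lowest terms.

48675/4678

Fold from the inside: start with 9/1.
  6 + 1/9 = 55/9
  2 + 9/55 = 119/55
  7 + 55/119 = 888/119
  2 + 119/888 = 1895/888
  2 + 888/1895 = 4678/1895
  10 + 1895/4678 = 48675/4678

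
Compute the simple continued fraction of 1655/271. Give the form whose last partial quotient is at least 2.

1655 = 6*271 + 29
271 = 9*29 + 10
29 = 2*10 + 9
10 = 1*9 + 1
9 = 9*1 + 0  (stop)
So 1655/271 = [6; 9, 2, 1, 9].

[6; 9, 2, 1, 9]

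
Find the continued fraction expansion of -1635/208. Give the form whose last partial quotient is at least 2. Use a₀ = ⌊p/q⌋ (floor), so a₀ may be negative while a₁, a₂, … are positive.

-1635 = -8·208 + 29
208 = 7·29 + 5
29 = 5·5 + 4
5 = 1·4 + 1
4 = 4·1 + 0  (stop)
So -1635/208 = [-8; 7, 5, 1, 4].

[-8; 7, 5, 1, 4]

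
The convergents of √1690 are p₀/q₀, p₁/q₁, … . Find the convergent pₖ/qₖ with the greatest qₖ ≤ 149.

3001/73

√1690 = [41; 9, 8, 9, 82, …] (period length 4).
Convergents:
  p_0/q_0 = 41/1
  p_1/q_1 = 370/9
  p_2/q_2 = 3001/73
  p_3/q_3 = 27379/666
q_2 = 73 ≤ 149 < 666 = q_3, so the answer is 3001/73.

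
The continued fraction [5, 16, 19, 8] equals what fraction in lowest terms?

Fold from the inside: start with 8/1.
  19 + 1/8 = 153/8
  16 + 8/153 = 2456/153
  5 + 153/2456 = 12433/2456

12433/2456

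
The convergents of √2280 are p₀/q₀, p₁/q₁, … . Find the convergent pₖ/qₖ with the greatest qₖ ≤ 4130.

√2280 = [47; 1, 2, 1, 94, …] (period length 4).
Convergents:
  p_0/q_0 = 47/1
  p_1/q_1 = 48/1
  p_2/q_2 = 143/3
  p_3/q_3 = 191/4
  p_4/q_4 = 18097/379
  p_5/q_5 = 18288/383
  p_6/q_6 = 54673/1145
  p_7/q_7 = 72961/1528
  p_8/q_8 = 6913007/144777
q_7 = 1528 ≤ 4130 < 144777 = q_8, so the answer is 72961/1528.

72961/1528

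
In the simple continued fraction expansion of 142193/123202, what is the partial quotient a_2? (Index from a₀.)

142193 = 1·123202 + 18991   →  a_0 = 1
123202 = 6·18991 + 9256   →  a_1 = 6
18991 = 2·9256 + 479   →  a_2 = 2

2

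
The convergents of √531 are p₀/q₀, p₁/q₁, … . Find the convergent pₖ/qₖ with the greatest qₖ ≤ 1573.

24403/1059

√531 = [23; 23, 46, …] (period length 2).
Convergents:
  p_0/q_0 = 23/1
  p_1/q_1 = 530/23
  p_2/q_2 = 24403/1059
  p_3/q_3 = 561799/24380
q_2 = 1059 ≤ 1573 < 24380 = q_3, so the answer is 24403/1059.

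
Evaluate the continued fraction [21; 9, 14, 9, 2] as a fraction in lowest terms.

Using pₖ = aₖpₖ₋₁ + pₖ₋₂ and qₖ = aₖqₖ₋₁ + qₖ₋₂:
  k=0: a=21, p=21, q=1
  k=1: a=9, p=190, q=9
  k=2: a=14, p=2681, q=127
  k=3: a=9, p=24319, q=1152
  k=4: a=2, p=51319, q=2431

51319/2431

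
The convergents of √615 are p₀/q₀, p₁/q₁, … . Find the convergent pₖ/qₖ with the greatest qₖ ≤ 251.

6175/249

√615 = [24; 1, 3, 1, 48, …] (period length 4).
Convergents:
  p_0/q_0 = 24/1
  p_1/q_1 = 25/1
  p_2/q_2 = 99/4
  p_3/q_3 = 124/5
  p_4/q_4 = 6051/244
  p_5/q_5 = 6175/249
  p_6/q_6 = 24576/991
q_5 = 249 ≤ 251 < 991 = q_6, so the answer is 6175/249.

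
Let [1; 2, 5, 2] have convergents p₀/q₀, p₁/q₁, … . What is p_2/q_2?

16/11

Using pₖ = aₖpₖ₋₁ + pₖ₋₂, qₖ = aₖqₖ₋₁ + qₖ₋₂ (with p₋₁=1, p₋₂=0, q₋₁=0, q₋₂=1):
  k=0: a=1, p=1, q=1
  k=1: a=2, p=3, q=2
  k=2: a=5, p=16, q=11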